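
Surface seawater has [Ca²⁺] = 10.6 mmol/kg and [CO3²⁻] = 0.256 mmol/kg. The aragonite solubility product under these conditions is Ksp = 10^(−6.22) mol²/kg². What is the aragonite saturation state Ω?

Ω = 4.50

Ksp = 10^(−6.22) = 6.026×10^-7
Ω = [Ca²⁺][CO3²⁻]/Ksp = (10.6×10^-3)(0.256×10^-3) / 6.026×10^-7 = 4.50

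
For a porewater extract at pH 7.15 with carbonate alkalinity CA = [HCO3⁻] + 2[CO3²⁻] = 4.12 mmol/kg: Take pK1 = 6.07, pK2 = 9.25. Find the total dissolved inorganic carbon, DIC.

CA = [HCO3⁻] + 2[CO3²⁻] = (α₁ + 2α₂)·DIC
At pH 7.15: [H⁺]/K1 = 10^-1.08 = 0.083176, K2/[H⁺] = 10^-2.10 = 0.0079433
α₁ = 1/(1 + 0.083176 + 0.0079433) = 1/1.0911 = 0.9165; α₂ = α₁·K2/[H⁺] = 0.007280
α₁ + 2α₂ = 0.9310
DIC = CA / (α₁ + 2α₂) = 4.12 / 0.9310 = 4.43 mmol/kg

DIC = 4.43 mmol/kg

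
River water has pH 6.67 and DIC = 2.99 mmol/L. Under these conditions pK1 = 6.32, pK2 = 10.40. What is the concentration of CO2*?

α₀ = 1 / (1 + K1/[H⁺] + K1K2/[H⁺]²) = 1 / (1 + 10^+0.35 + 10^-3.38)
   = 1 / (1 + 2.2387 + 0.00041687) = 1/3.2391 = 0.3087
[CO2*] = α₀ × DIC = 0.3087 × 2.99 = 0.923 mmol/L

[CO2*] = 0.923 mmol/L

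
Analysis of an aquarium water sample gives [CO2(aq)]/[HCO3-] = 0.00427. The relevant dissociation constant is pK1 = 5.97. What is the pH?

From K1 = [H⁺][HCO3-]/[CO2(aq)]:  pH = pK1 − log₁₀([CO2(aq)]/[HCO3-])
log₁₀(0.00427) = -2.370
pH = 5.97 − (-2.370) = 8.34

pH = 8.34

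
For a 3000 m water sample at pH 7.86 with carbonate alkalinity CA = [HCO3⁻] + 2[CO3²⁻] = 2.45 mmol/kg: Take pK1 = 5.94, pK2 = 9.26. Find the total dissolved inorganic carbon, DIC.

CA = [HCO3⁻] + 2[CO3²⁻] = (α₁ + 2α₂)·DIC
At pH 7.86: [H⁺]/K1 = 10^-1.92 = 0.012023, K2/[H⁺] = 10^-1.40 = 0.039811
α₁ = 1/(1 + 0.012023 + 0.039811) = 1/1.0518 = 0.9507; α₂ = α₁·K2/[H⁺] = 0.03785
α₁ + 2α₂ = 1.0264
DIC = CA / (α₁ + 2α₂) = 2.45 / 1.0264 = 2.39 mmol/kg

DIC = 2.39 mmol/kg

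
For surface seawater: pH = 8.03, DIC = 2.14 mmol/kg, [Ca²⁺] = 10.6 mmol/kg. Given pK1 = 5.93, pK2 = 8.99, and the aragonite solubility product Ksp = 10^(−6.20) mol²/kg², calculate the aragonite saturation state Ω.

α₂ = 1 / (1 + [H⁺]/K2 + [H⁺]²/(K1K2)) = 1 / (1 + 10^+0.96 + 10^-1.14)
   = 1 / (1 + 9.1201 + 0.072444) = 1/10.193 = 0.09811
[CO3²⁻] = α₂ × DIC = 0.09811 × 2.14 = 0.2100 mmol/kg
Ksp = 10^(−6.20) = 6.310×10^-7
Ω = [Ca²⁺][CO3²⁻]/Ksp = (10.6×10^-3)(2.100×10^-4) / 6.310×10^-7 = 3.53

Ω = 3.53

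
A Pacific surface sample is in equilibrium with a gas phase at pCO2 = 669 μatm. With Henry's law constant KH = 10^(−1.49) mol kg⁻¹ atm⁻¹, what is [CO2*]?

[CO2*] = 21.6 μmol/kg

KH = 10^(−1.49) = 3.236×10^-2 mol kg⁻¹ atm⁻¹
[CO2*] = KH · pCO2 = 3.236×10^-2 × 669×10^-6 atm = 2.16×10^-5 mol/kg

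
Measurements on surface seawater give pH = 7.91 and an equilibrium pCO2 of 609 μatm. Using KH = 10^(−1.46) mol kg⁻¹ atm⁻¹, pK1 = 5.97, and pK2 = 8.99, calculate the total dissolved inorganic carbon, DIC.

DIC = 2.01 mmol/kg

[CO2*] = KH · pCO2 = 10^(−1.46) × 609×10^-6 = 2.112×10^-5 mol/kg
α₀ = 1/(1 + K1/[H⁺] + K1K2/[H⁺]²) = 1/(1 + 10^+1.94 + 10^+0.86) = 0.01049
DIC = [CO2*]/α₀ = 2.112×10^-5 / 0.01049 = 2.01 mmol/kg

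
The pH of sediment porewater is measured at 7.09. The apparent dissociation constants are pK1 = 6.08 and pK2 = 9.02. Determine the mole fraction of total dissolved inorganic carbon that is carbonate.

α₂ = 0.0106

α₂ = 1 / (1 + [H⁺]/K2 + [H⁺]²/(K1K2)) = 1 / (1 + 10^+1.93 + 10^+0.92)
   = 1 / (1 + 85.114 + 8.3176) = 1/94.431 = 0.01059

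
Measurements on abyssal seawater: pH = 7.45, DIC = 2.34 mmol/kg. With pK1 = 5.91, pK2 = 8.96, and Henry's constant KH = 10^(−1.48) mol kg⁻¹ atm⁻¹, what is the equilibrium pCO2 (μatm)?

α₀ = 1 / (1 + K1/[H⁺] + K1K2/[H⁺]²) = 1 / (1 + 10^+1.54 + 10^+0.03)
   = 1 / (1 + 34.674 + 1.0715) = 1/36.745 = 0.02721
[CO2*] = α₀ × DIC = 0.02721 × 2.34 = 0.06368 mmol/kg
pCO2 = [CO2*]/KH = 6.368×10^-5 / 3.311×10^-2 = 1920 μatm

pCO2 = 1920 μatm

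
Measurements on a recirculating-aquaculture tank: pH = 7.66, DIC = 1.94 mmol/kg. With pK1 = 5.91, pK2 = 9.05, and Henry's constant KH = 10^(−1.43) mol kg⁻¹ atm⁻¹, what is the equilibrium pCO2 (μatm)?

pCO2 = 877 μatm

α₀ = 1 / (1 + K1/[H⁺] + K1K2/[H⁺]²) = 1 / (1 + 10^+1.75 + 10^+0.36)
   = 1 / (1 + 56.234 + 2.2909) = 1/59.525 = 0.01680
[CO2*] = α₀ × DIC = 0.01680 × 1.94 = 0.03259 mmol/kg
pCO2 = [CO2*]/KH = 3.259×10^-5 / 3.715×10^-2 = 877 μatm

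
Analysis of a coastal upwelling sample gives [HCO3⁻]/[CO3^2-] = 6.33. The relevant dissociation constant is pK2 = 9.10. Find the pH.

From K2 = [H⁺][CO3^2-]/[HCO3⁻]:  pH = pK2 − log₁₀([HCO3⁻]/[CO3^2-])
log₁₀(6.33) = +0.801
pH = 9.10 − (+0.801) = 8.30

pH = 8.30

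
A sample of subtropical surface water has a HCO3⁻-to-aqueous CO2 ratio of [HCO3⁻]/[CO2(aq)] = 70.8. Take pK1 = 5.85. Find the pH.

pH = 7.70

From K1 = [H⁺][HCO3⁻]/[CO2(aq)]:  pH = pK1 + log₁₀([HCO3⁻]/[CO2(aq)])
log₁₀(70.8) = +1.850
pH = 5.85 + (+1.850) = 7.70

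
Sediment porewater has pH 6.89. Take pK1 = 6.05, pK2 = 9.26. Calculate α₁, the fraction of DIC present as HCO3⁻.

α₁ = 0.870

α₁ = 1 / (1 + [H⁺]/K1 + K2/[H⁺]) = 1 / (1 + 10^-0.84 + 10^-2.37)
   = 1 / (1 + 0.14454 + 0.0042658) = 1/1.1488 = 0.8705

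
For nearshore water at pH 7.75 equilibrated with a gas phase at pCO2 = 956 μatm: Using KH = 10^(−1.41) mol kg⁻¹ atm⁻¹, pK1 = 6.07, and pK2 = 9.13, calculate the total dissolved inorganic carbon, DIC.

[CO2*] = KH · pCO2 = 10^(−1.41) × 956×10^-6 = 3.719×10^-5 mol/kg
α₀ = 1/(1 + K1/[H⁺] + K1K2/[H⁺]²) = 1/(1 + 10^+1.68 + 10^+0.30) = 0.01966
DIC = [CO2*]/α₀ = 3.719×10^-5 / 0.01966 = 1.89 mmol/kg

DIC = 1.89 mmol/kg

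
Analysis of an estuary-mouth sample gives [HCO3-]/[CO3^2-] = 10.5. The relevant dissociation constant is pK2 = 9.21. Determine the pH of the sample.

From K2 = [H⁺][CO3^2-]/[HCO3-]:  pH = pK2 − log₁₀([HCO3-]/[CO3^2-])
log₁₀(10.5) = +1.021
pH = 9.21 − (+1.021) = 8.19

pH = 8.19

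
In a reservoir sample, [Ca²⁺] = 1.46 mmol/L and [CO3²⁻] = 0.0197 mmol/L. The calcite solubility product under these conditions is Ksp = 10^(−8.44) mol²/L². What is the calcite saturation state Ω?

Ksp = 10^(−8.44) = 3.631×10^-9
Ω = [Ca²⁺][CO3²⁻]/Ksp = (1.46×10^-3)(0.0197×10^-3) / 3.631×10^-9 = 7.92

Ω = 7.92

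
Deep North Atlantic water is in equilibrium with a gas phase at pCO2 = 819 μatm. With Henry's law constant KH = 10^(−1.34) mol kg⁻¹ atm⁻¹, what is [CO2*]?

[CO2*] = 37.4 μmol/kg

KH = 10^(−1.34) = 4.571×10^-2 mol kg⁻¹ atm⁻¹
[CO2*] = KH · pCO2 = 4.571×10^-2 × 819×10^-6 atm = 3.74×10^-5 mol/kg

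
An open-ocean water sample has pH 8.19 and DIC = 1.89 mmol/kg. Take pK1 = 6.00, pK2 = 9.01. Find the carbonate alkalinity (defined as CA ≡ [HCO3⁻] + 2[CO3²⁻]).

CA = 2.13 mmol/kg

CA = [HCO3⁻] + 2[CO3²⁻] = (α₁ + 2α₂)·DIC
At pH 8.19: [H⁺]/K1 = 10^-2.19 = 0.0064565, K2/[H⁺] = 10^-0.82 = 0.15136
α₁ = 1/(1 + 0.0064565 + 0.15136) = 1/1.1578 = 0.8637; α₂ = α₁·K2/[H⁺] = 0.1307
α₁ + 2α₂ = 1.1251
CA = 1.1251 × 1.89 = 2.13 mmol/kg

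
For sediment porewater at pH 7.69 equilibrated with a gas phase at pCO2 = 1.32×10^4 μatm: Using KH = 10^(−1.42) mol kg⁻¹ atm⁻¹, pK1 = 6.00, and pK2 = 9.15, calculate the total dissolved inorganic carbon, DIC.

[CO2*] = KH · pCO2 = 10^(−1.42) × 1.32×10^4×10^-6 = 5.019×10^-4 mol/kg
α₀ = 1/(1 + K1/[H⁺] + K1K2/[H⁺]²) = 1/(1 + 10^+1.69 + 10^+0.23) = 0.01935
DIC = [CO2*]/α₀ = 5.019×10^-4 / 0.01935 = 25.9 mmol/kg

DIC = 25.9 mmol/kg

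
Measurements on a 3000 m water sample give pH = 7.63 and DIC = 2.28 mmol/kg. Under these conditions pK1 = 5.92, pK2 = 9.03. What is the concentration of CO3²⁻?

[CO3²⁻] = 0.0857 mmol/kg

α₂ = 1 / (1 + [H⁺]/K2 + [H⁺]²/(K1K2)) = 1 / (1 + 10^+1.40 + 10^-0.31)
   = 1 / (1 + 25.119 + 0.48978) = 1/26.609 = 0.03758
[CO3²⁻] = α₂ × DIC = 0.03758 × 2.28 = 0.0857 mmol/kg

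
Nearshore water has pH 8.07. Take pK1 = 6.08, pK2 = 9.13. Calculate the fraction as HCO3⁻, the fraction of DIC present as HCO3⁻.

α₁ = 0.911

α₁ = 1 / (1 + [H⁺]/K1 + K2/[H⁺]) = 1 / (1 + 10^-1.99 + 10^-1.06)
   = 1 / (1 + 0.010233 + 0.087096) = 1/1.0973 = 0.9113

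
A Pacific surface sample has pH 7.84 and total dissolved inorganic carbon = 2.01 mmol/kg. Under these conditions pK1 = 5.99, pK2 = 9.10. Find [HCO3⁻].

α₁ = 1 / (1 + [H⁺]/K1 + K2/[H⁺]) = 1 / (1 + 10^-1.85 + 10^-1.26)
   = 1 / (1 + 0.014125 + 0.054954) = 1/1.0691 = 0.9354
[HCO3⁻] = α₁ × DIC = 0.9354 × 2.01 = 1.88 mmol/kg

[HCO3⁻] = 1.88 mmol/kg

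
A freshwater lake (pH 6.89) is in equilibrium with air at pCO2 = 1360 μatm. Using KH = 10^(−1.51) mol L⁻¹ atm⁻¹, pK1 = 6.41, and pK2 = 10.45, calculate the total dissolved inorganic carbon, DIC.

DIC = 0.169 mmol/L

[CO2*] = KH · pCO2 = 10^(−1.51) × 1360×10^-6 = 4.203×10^-5 mol/L
α₀ = 1/(1 + K1/[H⁺] + K1K2/[H⁺]²) = 1/(1 + 10^+0.48 + 10^-3.08) = 0.2487
DIC = [CO2*]/α₀ = 4.203×10^-5 / 0.2487 = 0.169 mmol/L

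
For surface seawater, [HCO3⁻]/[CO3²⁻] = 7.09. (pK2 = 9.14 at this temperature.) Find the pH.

pH = 8.29

From K2 = [H⁺][CO3²⁻]/[HCO3⁻]:  pH = pK2 − log₁₀([HCO3⁻]/[CO3²⁻])
log₁₀(7.09) = +0.851
pH = 9.14 − (+0.851) = 8.29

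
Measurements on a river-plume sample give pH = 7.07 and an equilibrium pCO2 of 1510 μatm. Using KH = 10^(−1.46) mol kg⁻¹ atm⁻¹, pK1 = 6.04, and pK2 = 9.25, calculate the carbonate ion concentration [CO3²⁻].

[CO2*] = KH · pCO2 = 10^(−1.46) × 1510×10^-6 = 5.236×10^-5 mol/kg
α₀ = 1/(1 + K1/[H⁺] + K1K2/[H⁺]²) = 1/(1 + 10^+1.03 + 10^-1.15) = 0.08485
DIC = [CO2*]/α₀ = 5.236×10^-5 / 0.08485 = 0.6171 mmol/kg
[CO3²⁻] = α₂·DIC; α₂ = 0.006007, so [CO3²⁻] = 0.006007 × 0.6171 = 0.00371 mmol/kg = 3.71 μmol/kg

[CO3²⁻] = 3.71 μmol/kg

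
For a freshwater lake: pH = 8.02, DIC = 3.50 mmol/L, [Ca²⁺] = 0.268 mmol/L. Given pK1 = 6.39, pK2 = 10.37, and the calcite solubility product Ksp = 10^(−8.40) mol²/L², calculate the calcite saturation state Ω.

α₂ = 1 / (1 + [H⁺]/K2 + [H⁺]²/(K1K2)) = 1 / (1 + 10^+2.35 + 10^+0.72)
   = 1 / (1 + 223.87 + 5.2481) = 1/230.12 = 0.004346
[CO3²⁻] = α₂ × DIC = 0.004346 × 3.50 = 0.01521 mmol/L = 15.21 μmol/L
Ksp = 10^(−8.40) = 3.981×10^-9
Ω = [Ca²⁺][CO3²⁻]/Ksp = (0.268×10^-3)(1.521×10^-5) / 3.981×10^-9 = 1.02

Ω = 1.02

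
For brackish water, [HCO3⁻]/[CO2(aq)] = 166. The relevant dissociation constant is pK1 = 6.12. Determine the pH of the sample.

From K1 = [H⁺][HCO3⁻]/[CO2(aq)]:  pH = pK1 + log₁₀([HCO3⁻]/[CO2(aq)])
log₁₀(166) = +2.220
pH = 6.12 + (+2.220) = 8.34

pH = 8.34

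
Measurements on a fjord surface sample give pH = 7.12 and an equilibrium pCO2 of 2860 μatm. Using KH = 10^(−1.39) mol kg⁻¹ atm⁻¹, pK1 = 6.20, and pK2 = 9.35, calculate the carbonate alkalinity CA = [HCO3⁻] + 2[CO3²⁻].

CA = 0.981 mmol/kg

[CO2*] = KH · pCO2 = 10^(−1.39) × 2860×10^-6 = 1.165×10^-4 mol/kg
α₀ = 1/(1 + K1/[H⁺] + K1K2/[H⁺]²) = 1/(1 + 10^+0.92 + 10^-1.31) = 0.1068
DIC = [CO2*]/α₀ = 1.165×10^-4 / 0.1068 = 1.091 mmol/kg
CA = (α₁ + 2α₂)·DIC = (0.8880 + 2×0.005229) × 1.091 = 0.981 mmol/kg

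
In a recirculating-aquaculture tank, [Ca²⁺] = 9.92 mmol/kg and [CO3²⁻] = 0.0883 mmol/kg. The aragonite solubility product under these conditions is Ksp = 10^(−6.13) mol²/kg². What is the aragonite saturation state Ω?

Ω = 1.18

Ksp = 10^(−6.13) = 7.413×10^-7
Ω = [Ca²⁺][CO3²⁻]/Ksp = (9.92×10^-3)(0.0883×10^-3) / 7.413×10^-7 = 1.18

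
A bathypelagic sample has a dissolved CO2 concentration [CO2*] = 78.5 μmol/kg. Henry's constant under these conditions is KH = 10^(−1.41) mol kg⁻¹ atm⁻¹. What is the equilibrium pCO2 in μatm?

pCO2 = 2020 μatm

KH = 10^(−1.41) = 3.890×10^-2 mol kg⁻¹ atm⁻¹
pCO2 = [CO2*]/KH = 78.5×10^-6 / 3.890×10^-2 = 2.02×10^-3 atm = 2020 μatm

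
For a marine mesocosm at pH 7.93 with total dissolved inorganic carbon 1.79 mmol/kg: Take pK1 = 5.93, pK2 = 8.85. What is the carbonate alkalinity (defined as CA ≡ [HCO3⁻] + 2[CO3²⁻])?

CA = [HCO3⁻] + 2[CO3²⁻] = (α₁ + 2α₂)·DIC
At pH 7.93: [H⁺]/K1 = 10^-2.00 = 0.010000, K2/[H⁺] = 10^-0.92 = 0.12023
α₁ = 1/(1 + 0.010000 + 0.12023) = 1/1.1302 = 0.8848; α₂ = α₁·K2/[H⁺] = 0.1064
α₁ + 2α₂ = 1.0975
CA = 1.0975 × 1.79 = 1.96 mmol/kg

CA = 1.96 mmol/kg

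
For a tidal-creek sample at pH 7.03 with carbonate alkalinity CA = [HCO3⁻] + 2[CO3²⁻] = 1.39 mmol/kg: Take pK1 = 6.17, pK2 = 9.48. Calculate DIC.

DIC = 1.58 mmol/kg

CA = [HCO3⁻] + 2[CO3²⁻] = (α₁ + 2α₂)·DIC
At pH 7.03: [H⁺]/K1 = 10^-0.86 = 0.13804, K2/[H⁺] = 10^-2.45 = 0.0035481
α₁ = 1/(1 + 0.13804 + 0.0035481) = 1/1.1416 = 0.8760; α₂ = α₁·K2/[H⁺] = 0.003108
α₁ + 2α₂ = 0.8822
DIC = CA / (α₁ + 2α₂) = 1.39 / 0.8822 = 1.58 mmol/kg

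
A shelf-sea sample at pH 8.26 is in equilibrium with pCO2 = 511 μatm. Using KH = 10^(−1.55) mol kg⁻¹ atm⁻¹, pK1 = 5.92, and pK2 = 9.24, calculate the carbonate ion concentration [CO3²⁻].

[CO2*] = KH · pCO2 = 10^(−1.55) × 511×10^-6 = 1.440×10^-5 mol/kg
α₀ = 1/(1 + K1/[H⁺] + K1K2/[H⁺]²) = 1/(1 + 10^+2.34 + 10^+1.36) = 0.004121
DIC = [CO2*]/α₀ = 1.440×10^-5 / 0.004121 = 3.495 mmol/kg
[CO3²⁻] = α₂·DIC; α₂ = 0.09440, so [CO3²⁻] = 0.09440 × 3.495 = 0.330 mmol/kg

[CO3²⁻] = 0.330 mmol/kg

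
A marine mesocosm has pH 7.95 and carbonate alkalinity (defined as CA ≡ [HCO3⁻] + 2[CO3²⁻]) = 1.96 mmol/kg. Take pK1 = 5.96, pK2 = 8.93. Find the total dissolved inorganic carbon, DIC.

CA = [HCO3⁻] + 2[CO3²⁻] = (α₁ + 2α₂)·DIC
At pH 7.95: [H⁺]/K1 = 10^-1.99 = 0.010233, K2/[H⁺] = 10^-0.98 = 0.10471
α₁ = 1/(1 + 0.010233 + 0.10471) = 1/1.1149 = 0.8969; α₂ = α₁·K2/[H⁺] = 0.09392
α₁ + 2α₂ = 1.0847
DIC = CA / (α₁ + 2α₂) = 1.96 / 1.0847 = 1.81 mmol/kg

DIC = 1.81 mmol/kg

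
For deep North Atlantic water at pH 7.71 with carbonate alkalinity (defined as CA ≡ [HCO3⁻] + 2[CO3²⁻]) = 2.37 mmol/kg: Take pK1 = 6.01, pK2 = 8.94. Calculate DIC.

CA = [HCO3⁻] + 2[CO3²⁻] = (α₁ + 2α₂)·DIC
At pH 7.71: [H⁺]/K1 = 10^-1.70 = 0.019953, K2/[H⁺] = 10^-1.23 = 0.058884
α₁ = 1/(1 + 0.019953 + 0.058884) = 1/1.0788 = 0.9269; α₂ = α₁·K2/[H⁺] = 0.05458
α₁ + 2α₂ = 1.0361
DIC = CA / (α₁ + 2α₂) = 2.37 / 1.0361 = 2.29 mmol/kg

DIC = 2.29 mmol/kg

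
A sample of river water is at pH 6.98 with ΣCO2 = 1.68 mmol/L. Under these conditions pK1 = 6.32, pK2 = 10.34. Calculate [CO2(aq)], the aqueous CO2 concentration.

[CO2*] = 0.301 mmol/L

α₀ = 1 / (1 + K1/[H⁺] + K1K2/[H⁺]²) = 1 / (1 + 10^+0.66 + 10^-2.70)
   = 1 / (1 + 4.5709 + 0.0019953) = 1/5.5729 = 0.1794
[CO2*] = α₀ × DIC = 0.1794 × 1.68 = 0.301 mmol/L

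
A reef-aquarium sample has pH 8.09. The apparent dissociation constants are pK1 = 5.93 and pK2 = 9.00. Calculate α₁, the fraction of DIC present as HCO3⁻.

α₁ = 0.885

α₁ = 1 / (1 + [H⁺]/K1 + K2/[H⁺]) = 1 / (1 + 10^-2.16 + 10^-0.91)
   = 1 / (1 + 0.0069183 + 0.12303) = 1/1.1299 = 0.8850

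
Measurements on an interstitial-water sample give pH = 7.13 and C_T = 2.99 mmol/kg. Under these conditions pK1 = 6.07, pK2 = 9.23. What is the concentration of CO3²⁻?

[CO3²⁻] = 0.0217 mmol/kg

α₂ = 1 / (1 + [H⁺]/K2 + [H⁺]²/(K1K2)) = 1 / (1 + 10^+2.10 + 10^+1.04)
   = 1 / (1 + 125.89 + 10.965) = 1/137.86 = 0.007254
[CO3²⁻] = α₂ × DIC = 0.007254 × 2.99 = 0.0217 mmol/kg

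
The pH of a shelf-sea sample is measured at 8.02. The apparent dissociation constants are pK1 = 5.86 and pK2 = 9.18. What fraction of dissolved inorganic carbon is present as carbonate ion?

α₂ = 1 / (1 + [H⁺]/K2 + [H⁺]²/(K1K2)) = 1 / (1 + 10^+1.16 + 10^-1.00)
   = 1 / (1 + 14.454 + 0.10000) = 1/15.554 = 0.06429

α₂ = 0.0643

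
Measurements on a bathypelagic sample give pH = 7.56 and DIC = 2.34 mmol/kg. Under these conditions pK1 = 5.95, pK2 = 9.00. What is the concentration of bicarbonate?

α₁ = 1 / (1 + [H⁺]/K1 + K2/[H⁺]) = 1 / (1 + 10^-1.61 + 10^-1.44)
   = 1 / (1 + 0.024547 + 0.036308) = 1/1.0609 = 0.9426
[HCO3⁻] = α₁ × DIC = 0.9426 × 2.34 = 2.21 mmol/kg

[HCO3⁻] = 2.21 mmol/kg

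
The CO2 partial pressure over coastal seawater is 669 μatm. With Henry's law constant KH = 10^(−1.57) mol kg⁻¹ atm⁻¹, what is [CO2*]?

KH = 10^(−1.57) = 2.692×10^-2 mol kg⁻¹ atm⁻¹
[CO2*] = KH · pCO2 = 2.692×10^-2 × 669×10^-6 atm = 1.80×10^-5 mol/kg

[CO2*] = 18.0 μmol/kg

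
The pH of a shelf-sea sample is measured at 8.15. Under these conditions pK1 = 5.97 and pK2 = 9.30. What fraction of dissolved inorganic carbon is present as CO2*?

α₀ = 0.00613

α₀ = 1 / (1 + K1/[H⁺] + K1K2/[H⁺]²) = 1 / (1 + 10^+2.18 + 10^+1.03)
   = 1 / (1 + 151.36 + 10.715) = 1/163.07 = 0.006132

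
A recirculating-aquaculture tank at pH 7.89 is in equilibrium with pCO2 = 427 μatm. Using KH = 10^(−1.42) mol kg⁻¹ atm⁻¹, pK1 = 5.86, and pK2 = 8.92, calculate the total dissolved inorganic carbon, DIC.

DIC = 1.92 mmol/kg

[CO2*] = KH · pCO2 = 10^(−1.42) × 427×10^-6 = 1.623×10^-5 mol/kg
α₀ = 1/(1 + K1/[H⁺] + K1K2/[H⁺]²) = 1/(1 + 10^+2.03 + 10^+1.00) = 0.008464
DIC = [CO2*]/α₀ = 1.623×10^-5 / 0.008464 = 1.92 mmol/kg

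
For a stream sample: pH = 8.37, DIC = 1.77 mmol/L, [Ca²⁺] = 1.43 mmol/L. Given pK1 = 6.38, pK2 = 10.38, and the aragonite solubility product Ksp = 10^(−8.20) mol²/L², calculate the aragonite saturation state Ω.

α₂ = 1 / (1 + [H⁺]/K2 + [H⁺]²/(K1K2)) = 1 / (1 + 10^+2.01 + 10^+0.02)
   = 1 / (1 + 102.33 + 1.0471) = 1/104.38 = 0.009581
[CO3²⁻] = α₂ × DIC = 0.009581 × 1.77 = 0.01696 mmol/L = 16.96 μmol/L
Ksp = 10^(−8.20) = 6.310×10^-9
Ω = [Ca²⁺][CO3²⁻]/Ksp = (1.43×10^-3)(1.696×10^-5) / 6.310×10^-9 = 3.84

Ω = 3.84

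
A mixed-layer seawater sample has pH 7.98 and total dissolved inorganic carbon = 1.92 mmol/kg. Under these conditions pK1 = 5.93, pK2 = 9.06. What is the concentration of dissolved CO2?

α₀ = 1 / (1 + K1/[H⁺] + K1K2/[H⁺]²) = 1 / (1 + 10^+2.05 + 10^+0.97)
   = 1 / (1 + 112.20 + 9.3325) = 1/122.53 = 0.008161
[CO2*] = α₀ × DIC = 0.008161 × 1.92 = 0.0157 mmol/kg = 15.7 μmol/kg

[CO2*] = 15.7 μmol/kg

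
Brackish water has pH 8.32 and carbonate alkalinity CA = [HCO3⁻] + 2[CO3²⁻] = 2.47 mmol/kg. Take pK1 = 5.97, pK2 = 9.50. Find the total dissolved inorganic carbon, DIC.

CA = [HCO3⁻] + 2[CO3²⁻] = (α₁ + 2α₂)·DIC
At pH 8.32: [H⁺]/K1 = 10^-2.35 = 0.0044668, K2/[H⁺] = 10^-1.18 = 0.066069
α₁ = 1/(1 + 0.0044668 + 0.066069) = 1/1.0705 = 0.9341; α₂ = α₁·K2/[H⁺] = 0.06172
α₁ + 2α₂ = 1.0575
DIC = CA / (α₁ + 2α₂) = 2.47 / 1.0575 = 2.34 mmol/kg

DIC = 2.34 mmol/kg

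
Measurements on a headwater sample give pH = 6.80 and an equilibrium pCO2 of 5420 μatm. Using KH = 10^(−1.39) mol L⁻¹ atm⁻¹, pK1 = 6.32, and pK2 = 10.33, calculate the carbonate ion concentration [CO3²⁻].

[CO3²⁻] = 0.197 μmol/L

[CO2*] = KH · pCO2 = 10^(−1.39) × 5420×10^-6 = 2.208×10^-4 mol/L
α₀ = 1/(1 + K1/[H⁺] + K1K2/[H⁺]²) = 1/(1 + 10^+0.48 + 10^-3.05) = 0.2487
DIC = [CO2*]/α₀ = 2.208×10^-4 / 0.2487 = 0.8878 mmol/L
[CO3²⁻] = α₂·DIC; α₂ = 0.0002217, so [CO3²⁻] = 0.0002217 × 0.8878 = 0.000197 mmol/L = 0.197 μmol/L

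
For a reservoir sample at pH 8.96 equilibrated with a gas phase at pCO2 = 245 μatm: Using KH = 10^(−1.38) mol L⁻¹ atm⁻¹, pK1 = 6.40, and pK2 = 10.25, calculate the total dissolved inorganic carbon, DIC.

[CO2*] = KH · pCO2 = 10^(−1.38) × 245×10^-6 = 1.021×10^-5 mol/L
α₀ = 1/(1 + K1/[H⁺] + K1K2/[H⁺]²) = 1/(1 + 10^+2.56 + 10^+1.27) = 0.002613
DIC = [CO2*]/α₀ = 1.021×10^-5 / 0.002613 = 3.91 mmol/L

DIC = 3.91 mmol/L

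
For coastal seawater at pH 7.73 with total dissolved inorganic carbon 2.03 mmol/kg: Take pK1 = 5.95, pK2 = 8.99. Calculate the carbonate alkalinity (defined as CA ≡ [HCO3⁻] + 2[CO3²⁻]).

CA = 2.10 mmol/kg

CA = [HCO3⁻] + 2[CO3²⁻] = (α₁ + 2α₂)·DIC
At pH 7.73: [H⁺]/K1 = 10^-1.78 = 0.016596, K2/[H⁺] = 10^-1.26 = 0.054954
α₁ = 1/(1 + 0.016596 + 0.054954) = 1/1.0715 = 0.9332; α₂ = α₁·K2/[H⁺] = 0.05128
α₁ + 2α₂ = 1.0358
CA = 1.0358 × 2.03 = 2.10 mmol/kg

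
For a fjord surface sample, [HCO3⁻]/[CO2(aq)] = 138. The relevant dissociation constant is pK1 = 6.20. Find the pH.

From K1 = [H⁺][HCO3⁻]/[CO2(aq)]:  pH = pK1 + log₁₀([HCO3⁻]/[CO2(aq)])
log₁₀(138) = +2.140
pH = 6.20 + (+2.140) = 8.34

pH = 8.34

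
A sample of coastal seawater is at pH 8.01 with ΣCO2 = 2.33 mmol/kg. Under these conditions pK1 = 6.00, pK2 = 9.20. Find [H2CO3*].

α₀ = 1 / (1 + K1/[H⁺] + K1K2/[H⁺]²) = 1 / (1 + 10^+2.01 + 10^+0.82)
   = 1 / (1 + 102.33 + 6.6069) = 1/109.94 = 0.009096
[CO2*] = α₀ × DIC = 0.009096 × 2.33 = 0.0212 mmol/kg

[CO2*] = 0.0212 mmol/kg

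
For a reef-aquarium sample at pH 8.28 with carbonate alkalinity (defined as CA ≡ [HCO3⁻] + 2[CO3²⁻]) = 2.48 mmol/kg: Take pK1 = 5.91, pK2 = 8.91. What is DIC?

DIC = 2.09 mmol/kg

CA = [HCO3⁻] + 2[CO3²⁻] = (α₁ + 2α₂)·DIC
At pH 8.28: [H⁺]/K1 = 10^-2.37 = 0.0042658, K2/[H⁺] = 10^-0.63 = 0.23442
α₁ = 1/(1 + 0.0042658 + 0.23442) = 1/1.2387 = 0.8073; α₂ = α₁·K2/[H⁺] = 0.1893
α₁ + 2α₂ = 1.1858
DIC = CA / (α₁ + 2α₂) = 2.48 / 1.1858 = 2.09 mmol/kg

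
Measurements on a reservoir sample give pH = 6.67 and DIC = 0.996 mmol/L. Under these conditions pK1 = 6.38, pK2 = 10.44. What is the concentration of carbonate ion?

[CO3²⁻] = 0.112 μmol/L

α₂ = 1 / (1 + [H⁺]/K2 + [H⁺]²/(K1K2)) = 1 / (1 + 10^+3.77 + 10^+3.48)
   = 1 / (1 + 5888.4 + 3020.0) = 1/8909.4 = 0.0001122
[CO3²⁻] = α₂ × DIC = 0.0001122 × 0.996 = 0.000112 mmol/L = 0.112 μmol/L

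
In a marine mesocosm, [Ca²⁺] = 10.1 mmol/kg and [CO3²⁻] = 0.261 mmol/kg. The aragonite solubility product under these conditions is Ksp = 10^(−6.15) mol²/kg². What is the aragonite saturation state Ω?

Ksp = 10^(−6.15) = 7.079×10^-7
Ω = [Ca²⁺][CO3²⁻]/Ksp = (10.1×10^-3)(0.261×10^-3) / 7.079×10^-7 = 3.72

Ω = 3.72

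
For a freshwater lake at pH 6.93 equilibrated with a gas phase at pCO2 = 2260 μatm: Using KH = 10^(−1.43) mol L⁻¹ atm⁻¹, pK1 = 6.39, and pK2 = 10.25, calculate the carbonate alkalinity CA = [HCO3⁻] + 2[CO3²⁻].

[CO2*] = KH · pCO2 = 10^(−1.43) × 2260×10^-6 = 8.397×10^-5 mol/L
α₀ = 1/(1 + K1/[H⁺] + K1K2/[H⁺]²) = 1/(1 + 10^+0.54 + 10^-2.78) = 0.2238
DIC = [CO2*]/α₀ = 8.397×10^-5 / 0.2238 = 0.3753 mmol/L
CA = (α₁ + 2α₂)·DIC = (0.7759 + 2×0.0003714) × 0.3753 = 0.291 mmol/L

CA = 0.291 mmol/L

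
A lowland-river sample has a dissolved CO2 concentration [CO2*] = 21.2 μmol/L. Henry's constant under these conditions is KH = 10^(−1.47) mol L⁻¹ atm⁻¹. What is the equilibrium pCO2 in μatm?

KH = 10^(−1.47) = 3.388×10^-2 mol L⁻¹ atm⁻¹
pCO2 = [CO2*]/KH = 21.2×10^-6 / 3.388×10^-2 = 6.26×10^-4 atm = 626 μatm

pCO2 = 626 μatm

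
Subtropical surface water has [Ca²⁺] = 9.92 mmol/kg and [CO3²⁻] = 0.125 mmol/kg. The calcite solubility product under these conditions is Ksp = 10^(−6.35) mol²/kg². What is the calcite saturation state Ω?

Ksp = 10^(−6.35) = 4.467×10^-7
Ω = [Ca²⁺][CO3²⁻]/Ksp = (9.92×10^-3)(0.125×10^-3) / 4.467×10^-7 = 2.78

Ω = 2.78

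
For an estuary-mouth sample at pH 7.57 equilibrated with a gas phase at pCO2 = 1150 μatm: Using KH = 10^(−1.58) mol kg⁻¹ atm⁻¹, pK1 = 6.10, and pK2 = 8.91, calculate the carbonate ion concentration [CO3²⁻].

[CO2*] = KH · pCO2 = 10^(−1.58) × 1150×10^-6 = 3.025×10^-5 mol/kg
α₀ = 1/(1 + K1/[H⁺] + K1K2/[H⁺]²) = 1/(1 + 10^+1.47 + 10^+0.13) = 0.03139
DIC = [CO2*]/α₀ = 3.025×10^-5 / 0.03139 = 0.9637 mmol/kg
[CO3²⁻] = α₂·DIC; α₂ = 0.04234, so [CO3²⁻] = 0.04234 × 0.9637 = 0.0408 mmol/kg

[CO3²⁻] = 0.0408 mmol/kg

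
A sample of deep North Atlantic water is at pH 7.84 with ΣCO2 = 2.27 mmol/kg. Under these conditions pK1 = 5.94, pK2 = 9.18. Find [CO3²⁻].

[CO3²⁻] = 0.0980 mmol/kg

α₂ = 1 / (1 + [H⁺]/K2 + [H⁺]²/(K1K2)) = 1 / (1 + 10^+1.34 + 10^-0.56)
   = 1 / (1 + 21.878 + 0.27542) = 1/23.153 = 0.04319
[CO3²⁻] = α₂ × DIC = 0.04319 × 2.27 = 0.0980 mmol/kg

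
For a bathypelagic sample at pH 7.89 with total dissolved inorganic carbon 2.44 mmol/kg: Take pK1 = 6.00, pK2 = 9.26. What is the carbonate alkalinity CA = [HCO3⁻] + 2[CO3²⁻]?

CA = 2.51 mmol/kg

CA = [HCO3⁻] + 2[CO3²⁻] = (α₁ + 2α₂)·DIC
At pH 7.89: [H⁺]/K1 = 10^-1.89 = 0.012882, K2/[H⁺] = 10^-1.37 = 0.042658
α₁ = 1/(1 + 0.012882 + 0.042658) = 1/1.0555 = 0.9474; α₂ = α₁·K2/[H⁺] = 0.04041
α₁ + 2α₂ = 1.0282
CA = 1.0282 × 2.44 = 2.51 mmol/kg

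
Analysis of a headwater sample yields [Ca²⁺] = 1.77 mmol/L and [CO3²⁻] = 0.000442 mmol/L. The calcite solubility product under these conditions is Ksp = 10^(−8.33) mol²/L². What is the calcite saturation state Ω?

Ω = 0.167

Ksp = 10^(−8.33) = 4.677×10^-9
Ω = [Ca²⁺][CO3²⁻]/Ksp = (1.77×10^-3)(0.000442×10^-3) / 4.677×10^-9 = 0.167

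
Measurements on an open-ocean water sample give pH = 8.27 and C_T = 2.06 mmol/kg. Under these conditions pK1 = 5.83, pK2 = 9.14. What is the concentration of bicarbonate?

[HCO3⁻] = 1.81 mmol/kg

α₁ = 1 / (1 + [H⁺]/K1 + K2/[H⁺]) = 1 / (1 + 10^-2.44 + 10^-0.87)
   = 1 / (1 + 0.0036308 + 0.13490) = 1/1.1385 = 0.8783
[HCO3⁻] = α₁ × DIC = 0.8783 × 2.06 = 1.81 mmol/kg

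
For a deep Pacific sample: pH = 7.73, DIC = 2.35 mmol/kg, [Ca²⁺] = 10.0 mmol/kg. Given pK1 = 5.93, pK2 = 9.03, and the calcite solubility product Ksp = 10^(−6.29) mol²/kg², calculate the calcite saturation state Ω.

α₂ = 1 / (1 + [H⁺]/K2 + [H⁺]²/(K1K2)) = 1 / (1 + 10^+1.30 + 10^-0.50)
   = 1 / (1 + 19.953 + 0.31623) = 1/21.269 = 0.04702
[CO3²⁻] = α₂ × DIC = 0.04702 × 2.35 = 0.1105 mmol/kg
Ksp = 10^(−6.29) = 5.129×10^-7
Ω = [Ca²⁺][CO3²⁻]/Ksp = (10.0×10^-3)(1.105×10^-4) / 5.129×10^-7 = 2.15

Ω = 2.15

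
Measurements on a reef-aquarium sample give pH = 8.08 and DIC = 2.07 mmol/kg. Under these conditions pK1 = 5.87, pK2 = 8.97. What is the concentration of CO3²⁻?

α₂ = 1 / (1 + [H⁺]/K2 + [H⁺]²/(K1K2)) = 1 / (1 + 10^+0.89 + 10^-1.32)
   = 1 / (1 + 7.7625 + 0.047863) = 1/8.8103 = 0.1135
[CO3²⁻] = α₂ × DIC = 0.1135 × 2.07 = 0.235 mmol/kg

[CO3²⁻] = 0.235 mmol/kg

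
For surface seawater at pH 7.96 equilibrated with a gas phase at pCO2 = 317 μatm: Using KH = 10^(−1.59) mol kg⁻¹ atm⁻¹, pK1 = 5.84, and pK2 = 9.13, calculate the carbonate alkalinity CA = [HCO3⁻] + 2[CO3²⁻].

[CO2*] = KH · pCO2 = 10^(−1.59) × 317×10^-6 = 8.148×10^-6 mol/kg
α₀ = 1/(1 + K1/[H⁺] + K1K2/[H⁺]²) = 1/(1 + 10^+2.12 + 10^+0.95) = 0.007055
DIC = [CO2*]/α₀ = 8.148×10^-6 / 0.007055 = 1.155 mmol/kg
CA = (α₁ + 2α₂)·DIC = (0.9301 + 2×0.06288) × 1.155 = 1.22 mmol/kg

CA = 1.22 mmol/kg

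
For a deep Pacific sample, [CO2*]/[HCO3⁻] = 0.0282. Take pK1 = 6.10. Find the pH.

pH = 7.65

From K1 = [H⁺][HCO3⁻]/[CO2*]:  pH = pK1 − log₁₀([CO2*]/[HCO3⁻])
log₁₀(0.0282) = -1.550
pH = 6.10 − (-1.550) = 7.65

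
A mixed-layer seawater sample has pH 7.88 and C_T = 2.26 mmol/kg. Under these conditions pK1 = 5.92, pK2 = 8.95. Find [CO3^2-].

α₂ = 1 / (1 + [H⁺]/K2 + [H⁺]²/(K1K2)) = 1 / (1 + 10^+1.07 + 10^-0.89)
   = 1 / (1 + 11.749 + 0.12882) = 1/12.878 = 0.07765
[CO3²⁻] = α₂ × DIC = 0.07765 × 2.26 = 0.175 mmol/kg

[CO3²⁻] = 0.175 mmol/kg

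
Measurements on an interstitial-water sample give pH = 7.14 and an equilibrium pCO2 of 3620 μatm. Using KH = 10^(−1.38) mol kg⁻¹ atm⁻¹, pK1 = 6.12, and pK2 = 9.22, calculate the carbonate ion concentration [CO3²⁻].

[CO3²⁻] = 13.1 μmol/kg

[CO2*] = KH · pCO2 = 10^(−1.38) × 3620×10^-6 = 1.509×10^-4 mol/kg
α₀ = 1/(1 + K1/[H⁺] + K1K2/[H⁺]²) = 1/(1 + 10^+1.02 + 10^-1.06) = 0.08652
DIC = [CO2*]/α₀ = 1.509×10^-4 / 0.08652 = 1.744 mmol/kg
[CO3²⁻] = α₂·DIC; α₂ = 0.007535, so [CO3²⁻] = 0.007535 × 1.744 = 0.0131 mmol/kg = 13.1 μmol/kg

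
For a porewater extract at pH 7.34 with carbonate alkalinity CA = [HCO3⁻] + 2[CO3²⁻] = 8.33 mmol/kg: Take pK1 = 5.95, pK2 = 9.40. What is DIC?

DIC = 8.59 mmol/kg

CA = [HCO3⁻] + 2[CO3²⁻] = (α₁ + 2α₂)·DIC
At pH 7.34: [H⁺]/K1 = 10^-1.39 = 0.040738, K2/[H⁺] = 10^-2.06 = 0.0087096
α₁ = 1/(1 + 0.040738 + 0.0087096) = 1/1.0494 = 0.9529; α₂ = α₁·K2/[H⁺] = 0.008299
α₁ + 2α₂ = 0.9695
DIC = CA / (α₁ + 2α₂) = 8.33 / 0.9695 = 8.59 mmol/kg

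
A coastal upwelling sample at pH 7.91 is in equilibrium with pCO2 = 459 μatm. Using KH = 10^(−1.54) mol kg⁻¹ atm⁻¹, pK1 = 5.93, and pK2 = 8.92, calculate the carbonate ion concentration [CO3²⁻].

[CO3²⁻] = 0.124 mmol/kg

[CO2*] = KH · pCO2 = 10^(−1.54) × 459×10^-6 = 1.324×10^-5 mol/kg
α₀ = 1/(1 + K1/[H⁺] + K1K2/[H⁺]²) = 1/(1 + 10^+1.98 + 10^+0.97) = 0.009449
DIC = [CO2*]/α₀ = 1.324×10^-5 / 0.009449 = 1.401 mmol/kg
[CO3²⁻] = α₂·DIC; α₂ = 0.08818, so [CO3²⁻] = 0.08818 × 1.401 = 0.124 mmol/kg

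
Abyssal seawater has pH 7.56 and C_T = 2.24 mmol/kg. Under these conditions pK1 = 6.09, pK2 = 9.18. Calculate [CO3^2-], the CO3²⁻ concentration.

[CO3²⁻] = 0.0508 mmol/kg

α₂ = 1 / (1 + [H⁺]/K2 + [H⁺]²/(K1K2)) = 1 / (1 + 10^+1.62 + 10^+0.15)
   = 1 / (1 + 41.687 + 1.4125) = 1/44.099 = 0.02268
[CO3²⁻] = α₂ × DIC = 0.02268 × 2.24 = 0.0508 mmol/kg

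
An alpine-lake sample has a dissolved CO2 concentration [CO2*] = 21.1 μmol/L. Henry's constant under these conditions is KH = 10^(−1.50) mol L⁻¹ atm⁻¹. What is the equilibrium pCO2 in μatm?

KH = 10^(−1.50) = 3.162×10^-2 mol L⁻¹ atm⁻¹
pCO2 = [CO2*]/KH = 21.1×10^-6 / 3.162×10^-2 = 6.67×10^-4 atm = 667 μatm

pCO2 = 667 μatm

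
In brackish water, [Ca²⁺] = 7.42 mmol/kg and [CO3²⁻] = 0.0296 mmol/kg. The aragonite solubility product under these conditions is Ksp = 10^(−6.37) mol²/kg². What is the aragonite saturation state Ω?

Ω = 0.515

Ksp = 10^(−6.37) = 4.266×10^-7
Ω = [Ca²⁺][CO3²⁻]/Ksp = (7.42×10^-3)(0.0296×10^-3) / 4.266×10^-7 = 0.515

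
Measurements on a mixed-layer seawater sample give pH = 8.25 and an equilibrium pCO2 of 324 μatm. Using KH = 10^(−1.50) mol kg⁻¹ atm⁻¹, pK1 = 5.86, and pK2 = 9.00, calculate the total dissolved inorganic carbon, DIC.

[CO2*] = KH · pCO2 = 10^(−1.50) × 324×10^-6 = 1.025×10^-5 mol/kg
α₀ = 1/(1 + K1/[H⁺] + K1K2/[H⁺]²) = 1/(1 + 10^+2.39 + 10^+1.64) = 0.003447
DIC = [CO2*]/α₀ = 1.025×10^-5 / 0.003447 = 2.97 mmol/kg

DIC = 2.97 mmol/kg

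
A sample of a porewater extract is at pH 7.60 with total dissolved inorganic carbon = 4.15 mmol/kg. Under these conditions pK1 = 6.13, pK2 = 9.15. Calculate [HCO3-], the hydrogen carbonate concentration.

[HCO3⁻] = 3.91 mmol/kg

α₁ = 1 / (1 + [H⁺]/K1 + K2/[H⁺]) = 1 / (1 + 10^-1.47 + 10^-1.55)
   = 1 / (1 + 0.033884 + 0.028184) = 1/1.0621 = 0.9416
[HCO3⁻] = α₁ × DIC = 0.9416 × 4.15 = 3.91 mmol/kg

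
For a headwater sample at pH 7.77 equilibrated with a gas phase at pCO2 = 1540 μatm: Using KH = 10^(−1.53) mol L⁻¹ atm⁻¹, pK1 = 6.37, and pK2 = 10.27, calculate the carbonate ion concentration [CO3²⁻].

[CO2*] = KH · pCO2 = 10^(−1.53) × 1540×10^-6 = 4.545×10^-5 mol/L
α₀ = 1/(1 + K1/[H⁺] + K1K2/[H⁺]²) = 1/(1 + 10^+1.40 + 10^-1.10) = 0.03817
DIC = [CO2*]/α₀ = 4.545×10^-5 / 0.03817 = 1.191 mmol/L
[CO3²⁻] = α₂·DIC; α₂ = 0.003032, so [CO3²⁻] = 0.003032 × 1.191 = 0.00361 mmol/L = 3.61 μmol/L

[CO3²⁻] = 3.61 μmol/L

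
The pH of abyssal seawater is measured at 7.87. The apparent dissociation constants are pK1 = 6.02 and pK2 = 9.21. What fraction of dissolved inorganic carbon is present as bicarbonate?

α₁ = 0.944

α₁ = 1 / (1 + [H⁺]/K1 + K2/[H⁺]) = 1 / (1 + 10^-1.85 + 10^-1.34)
   = 1 / (1 + 0.014125 + 0.045709) = 1/1.0598 = 0.9435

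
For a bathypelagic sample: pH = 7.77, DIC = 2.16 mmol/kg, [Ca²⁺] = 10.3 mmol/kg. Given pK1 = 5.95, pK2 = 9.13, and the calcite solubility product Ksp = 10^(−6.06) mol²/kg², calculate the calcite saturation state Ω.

Ω = 1.05

α₂ = 1 / (1 + [H⁺]/K2 + [H⁺]²/(K1K2)) = 1 / (1 + 10^+1.36 + 10^-0.46)
   = 1 / (1 + 22.909 + 0.34674) = 1/24.255 = 0.04123
[CO3²⁻] = α₂ × DIC = 0.04123 × 2.16 = 0.08905 mmol/kg
Ksp = 10^(−6.06) = 8.710×10^-7
Ω = [Ca²⁺][CO3²⁻]/Ksp = (10.3×10^-3)(8.905×10^-5) / 8.710×10^-7 = 1.05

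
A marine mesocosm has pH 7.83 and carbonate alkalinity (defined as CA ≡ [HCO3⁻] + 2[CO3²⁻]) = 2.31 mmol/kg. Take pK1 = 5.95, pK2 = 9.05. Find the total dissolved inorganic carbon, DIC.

DIC = 2.21 mmol/kg

CA = [HCO3⁻] + 2[CO3²⁻] = (α₁ + 2α₂)·DIC
At pH 7.83: [H⁺]/K1 = 10^-1.88 = 0.013183, K2/[H⁺] = 10^-1.22 = 0.060256
α₁ = 1/(1 + 0.013183 + 0.060256) = 1/1.0734 = 0.9316; α₂ = α₁·K2/[H⁺] = 0.05613
α₁ + 2α₂ = 1.0439
DIC = CA / (α₁ + 2α₂) = 2.31 / 1.0439 = 2.21 mmol/kg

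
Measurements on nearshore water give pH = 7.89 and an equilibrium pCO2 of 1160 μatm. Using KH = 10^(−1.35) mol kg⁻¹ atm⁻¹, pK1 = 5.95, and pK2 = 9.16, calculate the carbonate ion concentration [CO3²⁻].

[CO2*] = KH · pCO2 = 10^(−1.35) × 1160×10^-6 = 5.182×10^-5 mol/kg
α₀ = 1/(1 + K1/[H⁺] + K1K2/[H⁺]²) = 1/(1 + 10^+1.94 + 10^+0.67) = 0.01078
DIC = [CO2*]/α₀ = 5.182×10^-5 / 0.01078 = 4.807 mmol/kg
[CO3²⁻] = α₂·DIC; α₂ = 0.05042, so [CO3²⁻] = 0.05042 × 4.807 = 0.242 mmol/kg

[CO3²⁻] = 0.242 mmol/kg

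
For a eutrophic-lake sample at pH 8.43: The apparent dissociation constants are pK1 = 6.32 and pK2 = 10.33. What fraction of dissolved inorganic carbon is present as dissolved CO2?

α₀ = 1 / (1 + K1/[H⁺] + K1K2/[H⁺]²) = 1 / (1 + 10^+2.11 + 10^+0.21)
   = 1 / (1 + 128.82 + 1.6218) = 1/131.45 = 0.007608

α₀ = 0.00761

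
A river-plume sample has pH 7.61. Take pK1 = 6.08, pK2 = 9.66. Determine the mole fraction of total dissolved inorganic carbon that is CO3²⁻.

α₂ = 1 / (1 + [H⁺]/K2 + [H⁺]²/(K1K2)) = 1 / (1 + 10^+2.05 + 10^+0.52)
   = 1 / (1 + 112.20 + 3.3113) = 1/116.51 = 0.008583

α₂ = 0.00858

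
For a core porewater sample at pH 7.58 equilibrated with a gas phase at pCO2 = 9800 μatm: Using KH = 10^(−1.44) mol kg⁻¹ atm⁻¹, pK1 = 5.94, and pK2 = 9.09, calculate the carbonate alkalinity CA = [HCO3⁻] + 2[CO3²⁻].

[CO2*] = KH · pCO2 = 10^(−1.44) × 9800×10^-6 = 3.558×10^-4 mol/kg
α₀ = 1/(1 + K1/[H⁺] + K1K2/[H⁺]²) = 1/(1 + 10^+1.64 + 10^+0.13) = 0.02174
DIC = [CO2*]/α₀ = 3.558×10^-4 / 0.02174 = 16.37 mmol/kg
CA = (α₁ + 2α₂)·DIC = (0.9489 + 2×0.02932) × 16.37 = 16.5 mmol/kg

CA = 16.5 mmol/kg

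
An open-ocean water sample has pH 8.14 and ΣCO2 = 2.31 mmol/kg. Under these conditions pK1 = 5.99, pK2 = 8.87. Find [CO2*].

[CO2*] = 13.7 μmol/kg

α₀ = 1 / (1 + K1/[H⁺] + K1K2/[H⁺]²) = 1 / (1 + 10^+2.15 + 10^+1.42)
   = 1 / (1 + 141.25 + 26.303) = 1/168.56 = 0.005933
[CO2*] = α₀ × DIC = 0.005933 × 2.31 = 0.0137 mmol/kg = 13.7 μmol/kg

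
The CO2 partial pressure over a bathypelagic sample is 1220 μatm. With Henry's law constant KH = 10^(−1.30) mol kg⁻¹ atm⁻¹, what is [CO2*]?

[CO2*] = 61.1 μmol/kg

KH = 10^(−1.30) = 5.012×10^-2 mol kg⁻¹ atm⁻¹
[CO2*] = KH · pCO2 = 5.012×10^-2 × 1220×10^-6 atm = 6.11×10^-5 mol/kg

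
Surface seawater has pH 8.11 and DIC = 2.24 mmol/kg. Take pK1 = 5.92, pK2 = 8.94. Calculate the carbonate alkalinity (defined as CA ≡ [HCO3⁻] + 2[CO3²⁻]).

CA = 2.51 mmol/kg

CA = [HCO3⁻] + 2[CO3²⁻] = (α₁ + 2α₂)·DIC
At pH 8.11: [H⁺]/K1 = 10^-2.19 = 0.0064565, K2/[H⁺] = 10^-0.83 = 0.14791
α₁ = 1/(1 + 0.0064565 + 0.14791) = 1/1.1544 = 0.8663; α₂ = α₁·K2/[H⁺] = 0.1281
α₁ + 2α₂ = 1.1225
CA = 1.1225 × 2.24 = 2.51 mmol/kg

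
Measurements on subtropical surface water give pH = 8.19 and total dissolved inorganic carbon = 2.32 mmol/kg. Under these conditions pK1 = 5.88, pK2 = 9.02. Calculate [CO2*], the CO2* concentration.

α₀ = 1 / (1 + K1/[H⁺] + K1K2/[H⁺]²) = 1 / (1 + 10^+2.31 + 10^+1.48)
   = 1 / (1 + 204.17 + 30.200) = 1/235.37 = 0.004249
[CO2*] = α₀ × DIC = 0.004249 × 2.32 = 0.00986 mmol/kg = 9.86 μmol/kg

[CO2*] = 9.86 μmol/kg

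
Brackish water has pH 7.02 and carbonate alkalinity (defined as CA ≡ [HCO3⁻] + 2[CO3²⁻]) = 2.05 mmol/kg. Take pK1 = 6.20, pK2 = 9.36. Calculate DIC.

CA = [HCO3⁻] + 2[CO3²⁻] = (α₁ + 2α₂)·DIC
At pH 7.02: [H⁺]/K1 = 10^-0.82 = 0.15136, K2/[H⁺] = 10^-2.34 = 0.0045709
α₁ = 1/(1 + 0.15136 + 0.0045709) = 1/1.1559 = 0.8651; α₂ = α₁·K2/[H⁺] = 0.003954
α₁ + 2α₂ = 0.8730
DIC = CA / (α₁ + 2α₂) = 2.05 / 0.8730 = 2.35 mmol/kg

DIC = 2.35 mmol/kg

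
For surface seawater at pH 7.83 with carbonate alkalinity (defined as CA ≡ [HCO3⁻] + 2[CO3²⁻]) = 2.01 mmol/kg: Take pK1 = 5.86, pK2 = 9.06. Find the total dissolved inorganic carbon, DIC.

DIC = 1.92 mmol/kg

CA = [HCO3⁻] + 2[CO3²⁻] = (α₁ + 2α₂)·DIC
At pH 7.83: [H⁺]/K1 = 10^-1.97 = 0.010715, K2/[H⁺] = 10^-1.23 = 0.058884
α₁ = 1/(1 + 0.010715 + 0.058884) = 1/1.0696 = 0.9349; α₂ = α₁·K2/[H⁺] = 0.05505
α₁ + 2α₂ = 1.0450
DIC = CA / (α₁ + 2α₂) = 2.01 / 1.0450 = 1.92 mmol/kg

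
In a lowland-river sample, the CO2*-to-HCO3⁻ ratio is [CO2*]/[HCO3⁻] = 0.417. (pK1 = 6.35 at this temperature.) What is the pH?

From K1 = [H⁺][HCO3⁻]/[CO2*]:  pH = pK1 − log₁₀([CO2*]/[HCO3⁻])
log₁₀(0.417) = -0.380
pH = 6.35 − (-0.380) = 6.73

pH = 6.73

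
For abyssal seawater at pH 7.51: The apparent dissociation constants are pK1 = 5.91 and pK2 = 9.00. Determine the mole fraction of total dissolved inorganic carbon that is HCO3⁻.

α₁ = 1 / (1 + [H⁺]/K1 + K2/[H⁺]) = 1 / (1 + 10^-1.60 + 10^-1.49)
   = 1 / (1 + 0.025119 + 0.032359) = 1/1.0575 = 0.9456

α₁ = 0.946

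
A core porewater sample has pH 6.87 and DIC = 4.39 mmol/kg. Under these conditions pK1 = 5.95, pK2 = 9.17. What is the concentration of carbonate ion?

[CO3²⁻] = 19.6 μmol/kg

α₂ = 1 / (1 + [H⁺]/K2 + [H⁺]²/(K1K2)) = 1 / (1 + 10^+2.30 + 10^+1.38)
   = 1 / (1 + 199.53 + 23.988) = 1/224.51 = 0.004454
[CO3²⁻] = α₂ × DIC = 0.004454 × 4.39 = 0.0196 mmol/kg = 19.6 μmol/kg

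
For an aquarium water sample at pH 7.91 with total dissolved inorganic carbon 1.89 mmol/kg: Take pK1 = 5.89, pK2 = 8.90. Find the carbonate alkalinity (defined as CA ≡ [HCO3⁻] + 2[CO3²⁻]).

CA = 2.05 mmol/kg

CA = [HCO3⁻] + 2[CO3²⁻] = (α₁ + 2α₂)·DIC
At pH 7.91: [H⁺]/K1 = 10^-2.02 = 0.0095499, K2/[H⁺] = 10^-0.99 = 0.10233
α₁ = 1/(1 + 0.0095499 + 0.10233) = 1/1.1119 = 0.8994; α₂ = α₁·K2/[H⁺] = 0.09203
α₁ + 2α₂ = 1.0834
CA = 1.0834 × 1.89 = 2.05 mmol/kg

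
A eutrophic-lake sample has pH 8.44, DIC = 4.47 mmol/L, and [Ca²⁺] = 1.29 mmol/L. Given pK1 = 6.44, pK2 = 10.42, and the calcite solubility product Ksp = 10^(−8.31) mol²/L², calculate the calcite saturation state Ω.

α₂ = 1 / (1 + [H⁺]/K2 + [H⁺]²/(K1K2)) = 1 / (1 + 10^+1.98 + 10^-0.02)
   = 1 / (1 + 95.499 + 0.95499) = 1/97.454 = 0.01026
[CO3²⁻] = α₂ × DIC = 0.01026 × 4.47 = 0.04587 mmol/L
Ksp = 10^(−8.31) = 4.898×10^-9
Ω = [Ca²⁺][CO3²⁻]/Ksp = (1.29×10^-3)(4.587×10^-5) / 4.898×10^-9 = 12.1

Ω = 12.1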